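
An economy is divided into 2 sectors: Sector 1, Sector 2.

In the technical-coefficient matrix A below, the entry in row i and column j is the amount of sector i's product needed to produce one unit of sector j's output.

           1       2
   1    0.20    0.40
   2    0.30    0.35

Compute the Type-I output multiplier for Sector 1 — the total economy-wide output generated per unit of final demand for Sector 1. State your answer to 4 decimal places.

I − A =
  [   0.80    -0.40]
  [  -0.30     0.65]
det(I−A) = (0.80)(0.65) − (-0.40)(-0.30) = 0.4000
adj(I−A) = [[0.65, 0.40], [0.30, 0.80]]
(I − A)⁻¹ = adj(I−A) / det(I−A) ≈
  [   1.62500     1.00000]
  [   0.75000     2.00000]
The output multiplier for sector j is the column-j sum of the Leontief inverse (I − A)⁻¹ = adj(I−A) / det(I−A).
Column 1 of adj(I−A): (0.65, 0.30); det(I−A) = 0.4000.
m_1 = (0.65 + 0.30) / 0.4000 = 0.95 / 0.4000 = 2.3750.

m_1 = 2.3750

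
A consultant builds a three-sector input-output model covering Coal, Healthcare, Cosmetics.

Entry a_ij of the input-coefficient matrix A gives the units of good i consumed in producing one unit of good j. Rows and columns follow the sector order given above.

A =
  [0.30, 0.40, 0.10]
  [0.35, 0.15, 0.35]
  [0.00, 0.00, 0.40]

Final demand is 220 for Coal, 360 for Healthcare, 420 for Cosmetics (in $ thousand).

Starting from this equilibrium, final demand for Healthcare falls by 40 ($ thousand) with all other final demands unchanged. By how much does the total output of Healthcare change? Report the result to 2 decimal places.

I − A =
  [   0.70    -0.40    -0.10]
  [  -0.35     0.85    -0.35]
  [   0.00     0.00     0.60]
Cofactors of I−A, C_ij = (−1)^(i+j)·(minor ij) (rows/columns in the sector order above):
  C_11 = (0.85)(0.60) − (-0.35)(0.00) = 0.5100
  C_12 = −[(-0.35)(0.60) − (-0.35)(0.00)] = 0.2100
  C_13 = (-0.35)(0.00) − (0.85)(0.00) = 0.0000
  C_21 = −[(-0.40)(0.60) − (-0.10)(0.00)] = 0.2400
  C_22 = (0.70)(0.60) − (-0.10)(0.00) = 0.4200
  C_23 = −[(0.70)(0.00) − (-0.40)(0.00)] = 0.0000
  C_31 = (-0.40)(-0.35) − (-0.10)(0.85) = 0.2250
  C_32 = −[(0.70)(-0.35) − (-0.10)(-0.35)] = 0.2800
  C_33 = (0.70)(0.85) − (-0.40)(-0.35) = 0.4550
det(I−A) = Σ_j (I−A)_1j·C_1j = (0.70)(0.5100) + (-0.40)(0.2100) + (-0.10)(0.0000) = 0.2730
adj(I−A) = Cᵀ =
  [ 0.5100   0.2400   0.2250]
  [ 0.2100   0.4200   0.2800]
  [ 0.0000   0.0000   0.4550]
(I − A)⁻¹ = adj(I−A) / det(I−A) ≈
  [   1.8681     0.8791     0.8242]
  [   0.7692     1.5385     1.0256]
  [   0.0000     0.0000     1.6667]
Δx = (I − A)⁻¹ Δd with Δd having -40 in the Healthcare component and 0 elsewhere.
So Δx_2 = L_22 · (-40), where L_22 = adj(I−A)_22 / det(I−A) = 0.4200 / 0.2730.
Δx_2 = 0.4200 × (-40) / 0.2730 = -16.80 / 0.2730 ≈ -61.54.

Δx_2 = -61.54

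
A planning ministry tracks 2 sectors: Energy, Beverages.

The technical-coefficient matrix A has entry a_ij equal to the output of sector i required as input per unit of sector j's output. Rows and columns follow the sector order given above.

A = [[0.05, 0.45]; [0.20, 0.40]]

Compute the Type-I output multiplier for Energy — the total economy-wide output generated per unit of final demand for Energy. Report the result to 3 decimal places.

I − A =
  [   0.95    -0.45]
  [  -0.20     0.60]
det(I−A) = (0.95)(0.60) − (-0.45)(-0.20) = 0.4800
adj(I−A) = [[0.60, 0.45], [0.20, 0.95]]
(I − A)⁻¹ = adj(I−A) / det(I−A) ≈
  [   1.2500     0.9375]
  [   0.4167     1.9792]
The output multiplier for sector j is the column-j sum of the Leontief inverse (I − A)⁻¹ = adj(I−A) / det(I−A).
Column E of adj(I−A): (0.60, 0.20); det(I−A) = 0.4800.
m_E = (0.60 + 0.20) / 0.4800 = 0.80 / 0.4800 ≈ 1.667.

m_E = 1.667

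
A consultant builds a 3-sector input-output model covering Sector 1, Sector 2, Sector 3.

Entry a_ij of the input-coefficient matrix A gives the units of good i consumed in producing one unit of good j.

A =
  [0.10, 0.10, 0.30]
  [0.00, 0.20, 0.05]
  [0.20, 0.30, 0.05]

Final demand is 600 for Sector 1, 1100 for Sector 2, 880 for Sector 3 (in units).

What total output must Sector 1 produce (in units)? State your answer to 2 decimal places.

I − A =
  [   0.90    -0.10    -0.30]
  [   0.00     0.80    -0.05]
  [  -0.20    -0.30     0.95]
Cofactors of I−A, C_ij = (−1)^(i+j)·(minor ij) (rows/columns in the sector order above):
  C_11 = (0.80)(0.95) − (-0.05)(-0.30) = 0.7450
  C_12 = −[(0.00)(0.95) − (-0.05)(-0.20)] = 0.0100
  C_13 = (0.00)(-0.30) − (0.80)(-0.20) = 0.1600
  C_21 = −[(-0.10)(0.95) − (-0.30)(-0.30)] = 0.1850
  C_22 = (0.90)(0.95) − (-0.30)(-0.20) = 0.7950
  C_23 = −[(0.90)(-0.30) − (-0.10)(-0.20)] = 0.2900
  C_31 = (-0.10)(-0.05) − (-0.30)(0.80) = 0.2450
  C_32 = −[(0.90)(-0.05) − (-0.30)(0.00)] = 0.0450
  C_33 = (0.90)(0.80) − (-0.10)(0.00) = 0.7200
det(I−A) = Σ_j (I−A)_1j·C_1j = (0.90)(0.7450) + (-0.10)(0.0100) + (-0.30)(0.1600) = 0.6215
adj(I−A) = Cᵀ =
  [ 0.7450   0.1850   0.2450]
  [ 0.0100   0.7950   0.0450]
  [ 0.1600   0.2900   0.7200]
(I − A)⁻¹ = adj(I−A) / det(I−A) ≈
  [   1.1987     0.2977     0.3942]
  [   0.0161     1.2792     0.0724]
  [   0.2574     0.4666     1.1585]
x = (I − A)⁻¹ d = adj(I−A)·d / det(I−A), with det(I−A) = 0.6215:
  x_1 = (0.7450·600 + 0.1850·1100 + 0.2450·880) / 0.6215 = 866.10 / 0.6215 ≈ 1393.56
  x_2 = (0.0100·600 + 0.7950·1100 + 0.0450·880) / 0.6215 = 920.10 / 0.6215 ≈ 1480.45
  x_3 = (0.1600·600 + 0.2900·1100 + 0.7200·880) / 0.6215 = 1048.60 / 0.6215 ≈ 1687.21

x_1 = 1393.56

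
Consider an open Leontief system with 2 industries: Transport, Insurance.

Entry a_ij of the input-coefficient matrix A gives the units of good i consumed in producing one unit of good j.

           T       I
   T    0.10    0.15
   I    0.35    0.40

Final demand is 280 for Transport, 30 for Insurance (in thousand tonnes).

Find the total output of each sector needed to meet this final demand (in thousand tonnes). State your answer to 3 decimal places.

I − A =
  [   0.90    -0.15]
  [  -0.35     0.60]
det(I−A) = (0.90)(0.60) − (-0.15)(-0.35) = 0.4875
adj(I−A) = [[0.60, 0.15], [0.35, 0.90]]
(I − A)⁻¹ = adj(I−A) / det(I−A) ≈
  [   1.2308     0.3077]
  [   0.7179     1.8462]
x = (I − A)⁻¹ d = adj(I−A)·d / det(I−A), with det(I−A) = 0.4875:
  x_T = (0.60·280 + 0.15·30) / 0.4875 = 172.50 / 0.4875 ≈ 353.846
  x_I = (0.35·280 + 0.90·30) / 0.4875 = 125.00 / 0.4875 ≈ 256.410

x_T = 353.846, x_I = 256.410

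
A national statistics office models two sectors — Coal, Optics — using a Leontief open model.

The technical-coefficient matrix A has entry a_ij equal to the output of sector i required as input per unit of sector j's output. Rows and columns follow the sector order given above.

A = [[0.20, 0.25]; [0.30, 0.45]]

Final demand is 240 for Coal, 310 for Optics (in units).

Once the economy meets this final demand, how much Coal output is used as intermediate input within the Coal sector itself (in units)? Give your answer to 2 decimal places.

I − A =
  [   0.80    -0.25]
  [  -0.30     0.55]
det(I−A) = (0.80)(0.55) − (-0.25)(-0.30) = 0.3650
adj(I−A) = [[0.55, 0.25], [0.30, 0.80]]
(I − A)⁻¹ = adj(I−A) / det(I−A) ≈
  [   1.5068     0.6849]
  [   0.8219     2.1918]
First solve x = (I − A)⁻¹ d = adj(I−A)·d / det(I−A); in particular x_C = (0.55·240 + 0.25·310) / 0.3650 = 209.50 / 0.3650 ≈ 573.9726.
Intermediate flow from C to C: z_CC = a_CC · x_C = 0.20 × 209.50 / 0.3650 = 41.90 / 0.3650 ≈ 114.79.

z_CC = 114.79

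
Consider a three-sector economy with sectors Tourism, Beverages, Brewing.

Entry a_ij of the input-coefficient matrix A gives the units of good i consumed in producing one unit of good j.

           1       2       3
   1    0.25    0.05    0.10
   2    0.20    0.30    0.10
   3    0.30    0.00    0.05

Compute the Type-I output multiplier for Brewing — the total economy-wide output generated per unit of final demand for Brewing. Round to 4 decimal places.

I − A =
  [   0.75    -0.05    -0.10]
  [  -0.20     0.70    -0.10]
  [  -0.30     0.00     0.95]
Cofactors of I−A, C_ij = (−1)^(i+j)·(minor ij) (rows/columns in the sector order above):
  C_11 = (0.70)(0.95) − (-0.10)(0.00) = 0.6650
  C_12 = −[(-0.20)(0.95) − (-0.10)(-0.30)] = 0.2200
  C_13 = (-0.20)(0.00) − (0.70)(-0.30) = 0.2100
  C_21 = −[(-0.05)(0.95) − (-0.10)(0.00)] = 0.0475
  C_22 = (0.75)(0.95) − (-0.10)(-0.30) = 0.6825
  C_23 = −[(0.75)(0.00) − (-0.05)(-0.30)] = 0.0150
  C_31 = (-0.05)(-0.10) − (-0.10)(0.70) = 0.0750
  C_32 = −[(0.75)(-0.10) − (-0.10)(-0.20)] = 0.0950
  C_33 = (0.75)(0.70) − (-0.05)(-0.20) = 0.5150
det(I−A) = Σ_j (I−A)_1j·C_1j = (0.75)(0.6650) + (-0.05)(0.2200) + (-0.10)(0.2100) = 0.46675
adj(I−A) = Cᵀ =
  [ 0.6650   0.0475   0.0750]
  [ 0.2200   0.6825   0.0950]
  [ 0.2100   0.0150   0.5150]
(I − A)⁻¹ = adj(I−A) / det(I−A) ≈
  [   1.42475     0.10177     0.16069]
  [   0.47134     1.46224     0.20354]
  [   0.44992     0.03214     1.10337]
The output multiplier for sector j is the column-j sum of the Leontief inverse (I − A)⁻¹ = adj(I−A) / det(I−A).
Column 3 of adj(I−A): (0.0750, 0.0950, 0.5150); det(I−A) = 0.46675.
m_3 = (0.0750 + 0.0950 + 0.5150) / 0.46675 = 0.685 / 0.46675 ≈ 1.4676.

m_3 = 1.4676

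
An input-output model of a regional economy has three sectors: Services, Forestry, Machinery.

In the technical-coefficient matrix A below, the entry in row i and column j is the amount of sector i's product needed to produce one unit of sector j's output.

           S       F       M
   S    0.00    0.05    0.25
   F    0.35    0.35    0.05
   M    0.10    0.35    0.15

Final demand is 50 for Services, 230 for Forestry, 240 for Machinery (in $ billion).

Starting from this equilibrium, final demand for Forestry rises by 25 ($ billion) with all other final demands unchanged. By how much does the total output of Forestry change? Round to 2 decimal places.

Δx_F = 43.60

I − A =
  [   1.00    -0.05    -0.25]
  [  -0.35     0.65    -0.05]
  [  -0.10    -0.35     0.85]
Cofactors of I−A, C_ij = (−1)^(i+j)·(minor ij) (rows/columns in the sector order above):
  C_11 = (0.65)(0.85) − (-0.05)(-0.35) = 0.5350
  C_12 = −[(-0.35)(0.85) − (-0.05)(-0.10)] = 0.3025
  C_13 = (-0.35)(-0.35) − (0.65)(-0.10) = 0.1875
  C_21 = −[(-0.05)(0.85) − (-0.25)(-0.35)] = 0.1300
  C_22 = (1.00)(0.85) − (-0.25)(-0.10) = 0.8250
  C_23 = −[(1.00)(-0.35) − (-0.05)(-0.10)] = 0.3550
  C_31 = (-0.05)(-0.05) − (-0.25)(0.65) = 0.1650
  C_32 = −[(1.00)(-0.05) − (-0.25)(-0.35)] = 0.1375
  C_33 = (1.00)(0.65) − (-0.05)(-0.35) = 0.6325
det(I−A) = Σ_j (I−A)_1j·C_1j = (1.00)(0.5350) + (-0.05)(0.3025) + (-0.25)(0.1875) = 0.4730
adj(I−A) = Cᵀ =
  [ 0.5350   0.1300   0.1650]
  [ 0.3025   0.8250   0.1375]
  [ 0.1875   0.3550   0.6325]
(I − A)⁻¹ = adj(I−A) / det(I−A) ≈
  [   1.1311     0.2748     0.3488]
  [   0.6395     1.7442     0.2907]
  [   0.3964     0.7505     1.3372]
Δx = (I − A)⁻¹ Δd with Δd having +25 in the Forestry component and 0 elsewhere.
So Δx_F = L_FF · (+25), where L_FF = adj(I−A)_FF / det(I−A) = 0.8250 / 0.4730.
Δx_F = 0.8250 × (+25) / 0.4730 = 20.625 / 0.4730 ≈ 43.60.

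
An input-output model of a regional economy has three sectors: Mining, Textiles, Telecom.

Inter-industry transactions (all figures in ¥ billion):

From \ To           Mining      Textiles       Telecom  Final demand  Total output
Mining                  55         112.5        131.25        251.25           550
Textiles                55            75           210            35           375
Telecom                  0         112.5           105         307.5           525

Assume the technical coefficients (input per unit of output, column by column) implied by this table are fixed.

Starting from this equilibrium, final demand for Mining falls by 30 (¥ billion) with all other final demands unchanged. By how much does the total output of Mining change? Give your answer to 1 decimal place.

Δx_1 = -35.7

Technical coefficients a_ij = z_ij / X_j:
  a_11 = 55/550 = 0.10, a_21 = 55/550 = 0.10, a_31 = 0/550 = 0.00
  a_12 = 112.5/375 = 0.30, a_22 = 75/375 = 0.20, a_32 = 112.5/375 = 0.30
  a_13 = 131.25/525 = 0.25, a_23 = 210/525 = 0.40, a_33 = 105/525 = 0.20
I − A =
  [   0.90    -0.30    -0.25]
  [  -0.10     0.80    -0.40]
  [   0.00    -0.30     0.80]
Cofactors of I−A, C_ij = (−1)^(i+j)·(minor ij) (rows/columns in the sector order above):
  C_11 = (0.80)(0.80) − (-0.40)(-0.30) = 0.5200
  C_12 = −[(-0.10)(0.80) − (-0.40)(0.00)] = 0.0800
  C_13 = (-0.10)(-0.30) − (0.80)(0.00) = 0.0300
  C_21 = −[(-0.30)(0.80) − (-0.25)(-0.30)] = 0.3150
  C_22 = (0.90)(0.80) − (-0.25)(0.00) = 0.7200
  C_23 = −[(0.90)(-0.30) − (-0.30)(0.00)] = 0.2700
  C_31 = (-0.30)(-0.40) − (-0.25)(0.80) = 0.3200
  C_32 = −[(0.90)(-0.40) − (-0.25)(-0.10)] = 0.3850
  C_33 = (0.90)(0.80) − (-0.30)(-0.10) = 0.6900
det(I−A) = Σ_j (I−A)_1j·C_1j = (0.90)(0.5200) + (-0.30)(0.0800) + (-0.25)(0.0300) = 0.4365
adj(I−A) = Cᵀ =
  [ 0.5200   0.3150   0.3200]
  [ 0.0800   0.7200   0.3850]
  [ 0.0300   0.2700   0.6900]
(I − A)⁻¹ = adj(I−A) / det(I−A) ≈
  [   1.1913     0.7216     0.7331]
  [   0.1833     1.6495     0.8820]
  [   0.0687     0.6186     1.5808]
Δx = (I − A)⁻¹ Δd with Δd having -30 in the Mining component and 0 elsewhere.
So Δx_1 = L_11 · (-30), where L_11 = adj(I−A)_11 / det(I−A) = 0.5200 / 0.4365.
Δx_1 = 0.5200 × (-30) / 0.4365 = -15.60 / 0.4365 ≈ -35.7.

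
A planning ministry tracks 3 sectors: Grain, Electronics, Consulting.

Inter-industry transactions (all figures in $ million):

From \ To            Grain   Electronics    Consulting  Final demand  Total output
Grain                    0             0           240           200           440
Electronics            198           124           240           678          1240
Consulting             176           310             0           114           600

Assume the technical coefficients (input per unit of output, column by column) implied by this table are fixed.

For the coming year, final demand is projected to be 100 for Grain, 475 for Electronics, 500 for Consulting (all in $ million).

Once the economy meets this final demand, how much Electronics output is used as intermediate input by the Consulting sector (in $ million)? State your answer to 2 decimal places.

z_23 = 403.27

Technical coefficients a_ij = z_ij / X_j:
  a_11 = 0/440 = 0.00, a_21 = 198/440 = 0.45, a_31 = 176/440 = 0.40
  a_12 = 0/1240 = 0.00, a_22 = 124/1240 = 0.10, a_32 = 310/1240 = 0.25
  a_13 = 240/600 = 0.40, a_23 = 240/600 = 0.40, a_33 = 0/600 = 0.00
I − A =
  [   1.00     0.00    -0.40]
  [  -0.45     0.90    -0.40]
  [  -0.40    -0.25     1.00]
Cofactors of I−A, C_ij = (−1)^(i+j)·(minor ij) (rows/columns in the sector order above):
  C_11 = (0.90)(1.00) − (-0.40)(-0.25) = 0.8000
  C_12 = −[(-0.45)(1.00) − (-0.40)(-0.40)] = 0.6100
  C_13 = (-0.45)(-0.25) − (0.90)(-0.40) = 0.4725
  C_21 = −[(0.00)(1.00) − (-0.40)(-0.25)] = 0.1000
  C_22 = (1.00)(1.00) − (-0.40)(-0.40) = 0.8400
  C_23 = −[(1.00)(-0.25) − (0.00)(-0.40)] = 0.2500
  C_31 = (0.00)(-0.40) − (-0.40)(0.90) = 0.3600
  C_32 = −[(1.00)(-0.40) − (-0.40)(-0.45)] = 0.5800
  C_33 = (1.00)(0.90) − (0.00)(-0.45) = 0.9000
det(I−A) = Σ_j (I−A)_1j·C_1j = (1.00)(0.8000) + (0.00)(0.6100) + (-0.40)(0.4725) = 0.6110
adj(I−A) = Cᵀ =
  [ 0.8000   0.1000   0.3600]
  [ 0.6100   0.8400   0.5800]
  [ 0.4725   0.2500   0.9000]
(I − A)⁻¹ = adj(I−A) / det(I−A) ≈
  [   1.3093     0.1637     0.5892]
  [   0.9984     1.3748     0.9493]
  [   0.7733     0.4092     1.4730]
First solve x = (I − A)⁻¹ d = adj(I−A)·d / det(I−A); in particular x_3 = (0.4725·100 + 0.2500·475 + 0.9000·500) / 0.6110 = 616.00 / 0.6110 ≈ 1008.1833.
Intermediate flow from 2 to 3: z_23 = a_23 · x_3 = 0.40 × 616.00 / 0.6110 = 246.40 / 0.6110 ≈ 403.27.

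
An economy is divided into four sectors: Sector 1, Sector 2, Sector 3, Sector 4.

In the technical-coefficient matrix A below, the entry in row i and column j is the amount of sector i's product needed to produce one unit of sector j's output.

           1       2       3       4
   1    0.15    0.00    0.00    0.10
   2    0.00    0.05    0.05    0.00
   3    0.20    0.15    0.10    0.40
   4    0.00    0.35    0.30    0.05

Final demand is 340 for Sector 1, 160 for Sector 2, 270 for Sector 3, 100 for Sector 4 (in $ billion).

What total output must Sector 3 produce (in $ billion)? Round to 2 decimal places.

x_3 = 594.72

I − A =
  [   0.85     0.00     0.00    -0.10]
  [   0.00     0.95    -0.05     0.00]
  [  -0.20    -0.15     0.90    -0.40]
  [   0.00    -0.35    -0.30     0.95]
Compute the cofactors C_ij = (−1)^(i+j)·(3×3 minor ij) of I−A; the adjugate is their transpose:
adj(I−A) = Cᵀ =
  [ 0.684125   0.036000   0.030250   0.084750]
  [ 0.009500   0.618750   0.040375   0.018000]
  [ 0.180500   0.247125   0.767125   0.342000]
  [ 0.060500   0.306000   0.257125   0.720375]
det(I−A) = Σ_j (I−A)_1j·C_1j = (0.85)(0.684125) + (0.00)(0.009500) + (0.00)(0.180500) + (-0.10)(0.060500) = 0.57545625
(I − A)⁻¹ = adj(I−A) / det(I−A) ≈
  [   1.1888     0.0626     0.0526     0.1473]
  [   0.0165     1.0752     0.0702     0.0313]
  [   0.3137     0.4294     1.3331     0.5943]
  [   0.1051     0.5318     0.4468     1.2518]
x = (I − A)⁻¹ d = adj(I−A)·d / det(I−A), with det(I−A) = 0.57545625:
  x_1 = (0.684125·340 + 0.036000·160 + 0.030250·270 + 0.084750·100) / 0.57545625 = 255.005 / 0.57545625 ≈ 443.14
  x_2 = (0.009500·340 + 0.618750·160 + 0.040375·270 + 0.018000·100) / 0.57545625 = 114.93125 / 0.57545625 ≈ 199.72
  x_3 = (0.180500·340 + 0.247125·160 + 0.767125·270 + 0.342000·100) / 0.57545625 = 342.23375 / 0.57545625 ≈ 594.72
  x_4 = (0.060500·340 + 0.306000·160 + 0.257125·270 + 0.720375·100) / 0.57545625 = 210.99125 / 0.57545625 ≈ 366.65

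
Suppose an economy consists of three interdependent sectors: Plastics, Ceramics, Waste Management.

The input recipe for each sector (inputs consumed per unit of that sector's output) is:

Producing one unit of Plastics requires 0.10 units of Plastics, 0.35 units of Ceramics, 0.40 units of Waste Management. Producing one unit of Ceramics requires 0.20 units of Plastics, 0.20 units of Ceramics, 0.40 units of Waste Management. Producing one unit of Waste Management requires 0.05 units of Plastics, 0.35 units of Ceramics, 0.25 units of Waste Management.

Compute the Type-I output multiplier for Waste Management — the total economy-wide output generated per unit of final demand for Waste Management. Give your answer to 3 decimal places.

I − A =
  [   0.90    -0.20    -0.05]
  [  -0.35     0.80    -0.35]
  [  -0.40    -0.40     0.75]
Cofactors of I−A, C_ij = (−1)^(i+j)·(minor ij) (rows/columns in the sector order above):
  C_11 = (0.80)(0.75) − (-0.35)(-0.40) = 0.4600
  C_12 = −[(-0.35)(0.75) − (-0.35)(-0.40)] = 0.4025
  C_13 = (-0.35)(-0.40) − (0.80)(-0.40) = 0.4600
  C_21 = −[(-0.20)(0.75) − (-0.05)(-0.40)] = 0.1700
  C_22 = (0.90)(0.75) − (-0.05)(-0.40) = 0.6550
  C_23 = −[(0.90)(-0.40) − (-0.20)(-0.40)] = 0.4400
  C_31 = (-0.20)(-0.35) − (-0.05)(0.80) = 0.1100
  C_32 = −[(0.90)(-0.35) − (-0.05)(-0.35)] = 0.3325
  C_33 = (0.90)(0.80) − (-0.20)(-0.35) = 0.6500
det(I−A) = Σ_j (I−A)_1j·C_1j = (0.90)(0.4600) + (-0.20)(0.4025) + (-0.05)(0.4600) = 0.3105
adj(I−A) = Cᵀ =
  [ 0.4600   0.1700   0.1100]
  [ 0.4025   0.6550   0.3325]
  [ 0.4600   0.4400   0.6500]
(I − A)⁻¹ = adj(I−A) / det(I−A) ≈
  [   1.4815     0.5475     0.3543]
  [   1.2963     2.1095     1.0709]
  [   1.4815     1.4171     2.0934]
The output multiplier for sector j is the column-j sum of the Leontief inverse (I − A)⁻¹ = adj(I−A) / det(I−A).
Column 3 of adj(I−A): (0.1100, 0.3325, 0.6500); det(I−A) = 0.3105.
m_3 = (0.1100 + 0.3325 + 0.6500) / 0.3105 = 1.0925 / 0.3105 ≈ 3.519.

m_3 = 3.519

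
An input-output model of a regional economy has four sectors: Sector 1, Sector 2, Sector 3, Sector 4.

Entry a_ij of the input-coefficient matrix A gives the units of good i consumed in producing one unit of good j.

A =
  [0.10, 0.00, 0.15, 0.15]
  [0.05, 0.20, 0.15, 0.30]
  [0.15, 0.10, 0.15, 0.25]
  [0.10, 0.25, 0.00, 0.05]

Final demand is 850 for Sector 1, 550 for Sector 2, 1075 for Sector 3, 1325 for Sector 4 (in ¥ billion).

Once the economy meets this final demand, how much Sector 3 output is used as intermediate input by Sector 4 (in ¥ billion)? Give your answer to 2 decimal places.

z_34 = 527.65

I − A =
  [   0.90     0.00    -0.15    -0.15]
  [  -0.05     0.80    -0.15    -0.30]
  [  -0.15    -0.10     0.85    -0.25]
  [  -0.10    -0.25     0.00     0.95]
Compute the cofactors C_ij = (−1)^(i+j)·(3×3 minor ij) of I−A; the adjugate is their transpose:
adj(I−A) = Cᵀ =
  [ 0.558625   0.055500   0.108375   0.134250]
  [ 0.091000   0.688875   0.137625   0.268125]
  [ 0.133625   0.145875   0.602625   0.225750]
  [ 0.082750   0.187125   0.047625   0.579750]
det(I−A) = Σ_j (I−A)_1j·C_1j = (0.90)(0.558625) + (0.00)(0.091000) + (-0.15)(0.133625) + (-0.15)(0.082750) = 0.47030625
(I − A)⁻¹ = adj(I−A) / det(I−A) ≈
  [   1.1878     0.1180     0.2304     0.2855]
  [   0.1935     1.4647     0.2926     0.5701]
  [   0.2841     0.3102     1.2813     0.4800]
  [   0.1759     0.3979     0.1013     1.2327]
First solve x = (I − A)⁻¹ d = adj(I−A)·d / det(I−A); in particular x_4 = (0.082750·850 + 0.187125·550 + 0.047625·1075 + 0.579750·1325) / 0.47030625 = 992.621875 / 0.47030625 ≈ 2110.5862.
Intermediate flow from 3 to 4: z_34 = a_34 · x_4 = 0.25 × 992.621875 / 0.47030625 = 248.15546875 / 0.47030625 ≈ 527.65.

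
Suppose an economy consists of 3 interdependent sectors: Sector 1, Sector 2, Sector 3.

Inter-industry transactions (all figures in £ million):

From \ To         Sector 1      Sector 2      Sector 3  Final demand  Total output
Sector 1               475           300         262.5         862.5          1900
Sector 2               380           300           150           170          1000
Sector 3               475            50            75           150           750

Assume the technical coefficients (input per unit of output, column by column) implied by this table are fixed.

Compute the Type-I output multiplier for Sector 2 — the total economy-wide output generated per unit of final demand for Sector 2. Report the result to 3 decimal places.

Technical coefficients a_ij = z_ij / X_j:
  a_11 = 475/1900 = 0.25, a_21 = 380/1900 = 0.20, a_31 = 475/1900 = 0.25
  a_12 = 300/1000 = 0.30, a_22 = 300/1000 = 0.30, a_32 = 50/1000 = 0.05
  a_13 = 262.5/750 = 0.35, a_23 = 150/750 = 0.20, a_33 = 75/750 = 0.10
I − A =
  [   0.75    -0.30    -0.35]
  [  -0.20     0.70    -0.20]
  [  -0.25    -0.05     0.90]
Cofactors of I−A, C_ij = (−1)^(i+j)·(minor ij) (rows/columns in the sector order above):
  C_11 = (0.70)(0.90) − (-0.20)(-0.05) = 0.6200
  C_12 = −[(-0.20)(0.90) − (-0.20)(-0.25)] = 0.2300
  C_13 = (-0.20)(-0.05) − (0.70)(-0.25) = 0.1850
  C_21 = −[(-0.30)(0.90) − (-0.35)(-0.05)] = 0.2875
  C_22 = (0.75)(0.90) − (-0.35)(-0.25) = 0.5875
  C_23 = −[(0.75)(-0.05) − (-0.30)(-0.25)] = 0.1125
  C_31 = (-0.30)(-0.20) − (-0.35)(0.70) = 0.3050
  C_32 = −[(0.75)(-0.20) − (-0.35)(-0.20)] = 0.2200
  C_33 = (0.75)(0.70) − (-0.30)(-0.20) = 0.4650
det(I−A) = Σ_j (I−A)_1j·C_1j = (0.75)(0.6200) + (-0.30)(0.2300) + (-0.35)(0.1850) = 0.33125
adj(I−A) = Cᵀ =
  [ 0.6200   0.2875   0.3050]
  [ 0.2300   0.5875   0.2200]
  [ 0.1850   0.1125   0.4650]
(I − A)⁻¹ = adj(I−A) / det(I−A) ≈
  [   1.8717     0.8679     0.9208]
  [   0.6943     1.7736     0.6642]
  [   0.5585     0.3396     1.4038]
The output multiplier for sector j is the column-j sum of the Leontief inverse (I − A)⁻¹ = adj(I−A) / det(I−A).
Column 2 of adj(I−A): (0.2875, 0.5875, 0.1125); det(I−A) = 0.33125.
m_2 = (0.2875 + 0.5875 + 0.1125) / 0.33125 = 0.9875 / 0.33125 ≈ 2.981.

m_2 = 2.981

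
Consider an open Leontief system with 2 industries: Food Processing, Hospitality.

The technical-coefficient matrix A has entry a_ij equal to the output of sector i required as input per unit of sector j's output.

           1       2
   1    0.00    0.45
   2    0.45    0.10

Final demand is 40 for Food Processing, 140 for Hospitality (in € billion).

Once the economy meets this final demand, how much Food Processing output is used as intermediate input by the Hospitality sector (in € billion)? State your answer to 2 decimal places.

I − A =
  [   1.00    -0.45]
  [  -0.45     0.90]
det(I−A) = (1.00)(0.90) − (-0.45)(-0.45) = 0.6975
adj(I−A) = [[0.90, 0.45], [0.45, 1.00]]
(I − A)⁻¹ = adj(I−A) / det(I−A) ≈
  [   1.2903     0.6452]
  [   0.6452     1.4337]
First solve x = (I − A)⁻¹ d = adj(I−A)·d / det(I−A); in particular x_2 = (0.45·40 + 1.00·140) / 0.6975 = 158.00 / 0.6975 ≈ 226.5233.
Intermediate flow from 1 to 2: z_12 = a_12 · x_2 = 0.45 × 158.00 / 0.6975 = 71.10 / 0.6975 ≈ 101.94.

z_12 = 101.94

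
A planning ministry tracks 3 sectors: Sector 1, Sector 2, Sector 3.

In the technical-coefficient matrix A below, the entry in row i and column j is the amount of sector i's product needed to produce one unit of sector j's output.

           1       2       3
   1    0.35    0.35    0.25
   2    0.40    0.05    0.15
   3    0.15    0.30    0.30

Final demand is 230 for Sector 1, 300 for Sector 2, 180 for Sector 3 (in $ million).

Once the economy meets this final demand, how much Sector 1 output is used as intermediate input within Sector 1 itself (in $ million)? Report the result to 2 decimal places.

z_11 = 439.65

I − A =
  [   0.65    -0.35    -0.25]
  [  -0.40     0.95    -0.15]
  [  -0.15    -0.30     0.70]
Cofactors of I−A, C_ij = (−1)^(i+j)·(minor ij) (rows/columns in the sector order above):
  C_11 = (0.95)(0.70) − (-0.15)(-0.30) = 0.6200
  C_12 = −[(-0.40)(0.70) − (-0.15)(-0.15)] = 0.3025
  C_13 = (-0.40)(-0.30) − (0.95)(-0.15) = 0.2625
  C_21 = −[(-0.35)(0.70) − (-0.25)(-0.30)] = 0.3200
  C_22 = (0.65)(0.70) − (-0.25)(-0.15) = 0.4175
  C_23 = −[(0.65)(-0.30) − (-0.35)(-0.15)] = 0.2475
  C_31 = (-0.35)(-0.15) − (-0.25)(0.95) = 0.2900
  C_32 = −[(0.65)(-0.15) − (-0.25)(-0.40)] = 0.1975
  C_33 = (0.65)(0.95) − (-0.35)(-0.40) = 0.4775
det(I−A) = Σ_j (I−A)_1j·C_1j = (0.65)(0.6200) + (-0.35)(0.3025) + (-0.25)(0.2625) = 0.2315
adj(I−A) = Cᵀ =
  [ 0.6200   0.3200   0.2900]
  [ 0.3025   0.4175   0.1975]
  [ 0.2625   0.2475   0.4775]
(I − A)⁻¹ = adj(I−A) / det(I−A) ≈
  [   2.6782     1.3823     1.2527]
  [   1.3067     1.8035     0.8531]
  [   1.1339     1.0691     2.0626]
First solve x = (I − A)⁻¹ d = adj(I−A)·d / det(I−A); in particular x_1 = (0.6200·230 + 0.3200·300 + 0.2900·180) / 0.2315 = 290.80 / 0.2315 ≈ 1256.1555.
Intermediate flow from 1 to 1: z_11 = a_11 · x_1 = 0.35 × 290.80 / 0.2315 = 101.78 / 0.2315 ≈ 439.65.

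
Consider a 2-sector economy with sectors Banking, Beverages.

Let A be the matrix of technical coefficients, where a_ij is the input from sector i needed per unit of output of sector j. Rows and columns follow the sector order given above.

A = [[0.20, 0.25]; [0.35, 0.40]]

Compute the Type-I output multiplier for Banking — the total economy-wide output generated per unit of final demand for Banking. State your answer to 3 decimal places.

m_1 = 2.420

I − A =
  [   0.80    -0.25]
  [  -0.35     0.60]
det(I−A) = (0.80)(0.60) − (-0.25)(-0.35) = 0.3925
adj(I−A) = [[0.60, 0.25], [0.35, 0.80]]
(I − A)⁻¹ = adj(I−A) / det(I−A) ≈
  [   1.5287     0.6369]
  [   0.8917     2.0382]
The output multiplier for sector j is the column-j sum of the Leontief inverse (I − A)⁻¹ = adj(I−A) / det(I−A).
Column 1 of adj(I−A): (0.60, 0.35); det(I−A) = 0.3925.
m_1 = (0.60 + 0.35) / 0.3925 = 0.95 / 0.3925 ≈ 2.420.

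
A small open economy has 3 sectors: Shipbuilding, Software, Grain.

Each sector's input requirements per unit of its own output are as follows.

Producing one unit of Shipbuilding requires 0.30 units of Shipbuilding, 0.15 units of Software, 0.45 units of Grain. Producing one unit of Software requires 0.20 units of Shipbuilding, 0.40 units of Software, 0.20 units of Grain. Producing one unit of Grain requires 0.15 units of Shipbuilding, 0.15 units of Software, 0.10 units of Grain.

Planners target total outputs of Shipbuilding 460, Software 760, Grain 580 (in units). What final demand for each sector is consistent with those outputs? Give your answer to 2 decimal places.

I − A =
  [   0.70    -0.20    -0.15]
  [  -0.15     0.60    -0.15]
  [  -0.45    -0.20     0.90]
d = (I − A) x:
  d_1 = (+0.70)·460 + (-0.20)·760 + (-0.15)·580 = 83.00
  d_2 = (-0.15)·460 + (+0.60)·760 + (-0.15)·580 = 300.00
  d_3 = (-0.45)·460 + (-0.20)·760 + (+0.90)·580 = 163.00

d_1 = 83.00, d_2 = 300.00, d_3 = 163.00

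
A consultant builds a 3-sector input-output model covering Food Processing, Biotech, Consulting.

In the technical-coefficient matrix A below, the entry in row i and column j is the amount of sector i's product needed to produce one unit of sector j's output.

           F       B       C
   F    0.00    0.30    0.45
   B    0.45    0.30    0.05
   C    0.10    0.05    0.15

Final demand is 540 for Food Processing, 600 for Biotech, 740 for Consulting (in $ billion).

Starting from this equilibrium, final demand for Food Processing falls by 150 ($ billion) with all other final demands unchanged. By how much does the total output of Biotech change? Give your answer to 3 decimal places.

I − A =
  [   1.00    -0.30    -0.45]
  [  -0.45     0.70    -0.05]
  [  -0.10    -0.05     0.85]
Cofactors of I−A, C_ij = (−1)^(i+j)·(minor ij) (rows/columns in the sector order above):
  C_11 = (0.70)(0.85) − (-0.05)(-0.05) = 0.5925
  C_12 = −[(-0.45)(0.85) − (-0.05)(-0.10)] = 0.3875
  C_13 = (-0.45)(-0.05) − (0.70)(-0.10) = 0.0925
  C_21 = −[(-0.30)(0.85) − (-0.45)(-0.05)] = 0.2775
  C_22 = (1.00)(0.85) − (-0.45)(-0.10) = 0.8050
  C_23 = −[(1.00)(-0.05) − (-0.30)(-0.10)] = 0.0800
  C_31 = (-0.30)(-0.05) − (-0.45)(0.70) = 0.3300
  C_32 = −[(1.00)(-0.05) − (-0.45)(-0.45)] = 0.2525
  C_33 = (1.00)(0.70) − (-0.30)(-0.45) = 0.5650
det(I−A) = Σ_j (I−A)_1j·C_1j = (1.00)(0.5925) + (-0.30)(0.3875) + (-0.45)(0.0925) = 0.434625
adj(I−A) = Cᵀ =
  [ 0.5925   0.2775   0.3300]
  [ 0.3875   0.8050   0.2525]
  [ 0.0925   0.0800   0.5650]
(I − A)⁻¹ = adj(I−A) / det(I−A) ≈
  [   1.3632     0.6385     0.7593]
  [   0.8916     1.8522     0.5810]
  [   0.2128     0.1841     1.3000]
Δx = (I − A)⁻¹ Δd with Δd having -150 in the Food Processing component and 0 elsewhere.
So Δx_B = L_BF · (-150), where L_BF = adj(I−A)_BF / det(I−A) = 0.3875 / 0.434625.
Δx_B = 0.3875 × (-150) / 0.434625 = -58.125 / 0.434625 ≈ -133.736.

Δx_B = -133.736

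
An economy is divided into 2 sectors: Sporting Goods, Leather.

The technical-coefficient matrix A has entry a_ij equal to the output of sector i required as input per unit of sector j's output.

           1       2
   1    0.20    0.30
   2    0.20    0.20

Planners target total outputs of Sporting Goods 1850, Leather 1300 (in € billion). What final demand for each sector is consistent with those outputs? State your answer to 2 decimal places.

d_1 = 1090.00, d_2 = 670.00

I − A =
  [   0.80    -0.30]
  [  -0.20     0.80]
d = (I − A) x:
  d_1 = (+0.80)·1850 + (-0.30)·1300 = 1090.00
  d_2 = (-0.20)·1850 + (+0.80)·1300 = 670.00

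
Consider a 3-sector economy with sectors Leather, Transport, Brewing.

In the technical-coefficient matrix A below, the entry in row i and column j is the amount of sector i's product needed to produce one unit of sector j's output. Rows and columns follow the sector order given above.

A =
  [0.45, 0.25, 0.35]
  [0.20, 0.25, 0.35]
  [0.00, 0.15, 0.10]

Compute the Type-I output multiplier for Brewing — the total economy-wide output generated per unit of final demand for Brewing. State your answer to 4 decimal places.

m_3 = 3.3987

I − A =
  [   0.55    -0.25    -0.35]
  [  -0.20     0.75    -0.35]
  [   0.00    -0.15     0.90]
Cofactors of I−A, C_ij = (−1)^(i+j)·(minor ij) (rows/columns in the sector order above):
  C_11 = (0.75)(0.90) − (-0.35)(-0.15) = 0.6225
  C_12 = −[(-0.20)(0.90) − (-0.35)(0.00)] = 0.1800
  C_13 = (-0.20)(-0.15) − (0.75)(0.00) = 0.0300
  C_21 = −[(-0.25)(0.90) − (-0.35)(-0.15)] = 0.2775
  C_22 = (0.55)(0.90) − (-0.35)(0.00) = 0.4950
  C_23 = −[(0.55)(-0.15) − (-0.25)(0.00)] = 0.0825
  C_31 = (-0.25)(-0.35) − (-0.35)(0.75) = 0.3500
  C_32 = −[(0.55)(-0.35) − (-0.35)(-0.20)] = 0.2625
  C_33 = (0.55)(0.75) − (-0.25)(-0.20) = 0.3625
det(I−A) = Σ_j (I−A)_1j·C_1j = (0.55)(0.6225) + (-0.25)(0.1800) + (-0.35)(0.0300) = 0.286875
adj(I−A) = Cᵀ =
  [ 0.6225   0.2775   0.3500]
  [ 0.1800   0.4950   0.2625]
  [ 0.0300   0.0825   0.3625]
(I − A)⁻¹ = adj(I−A) / det(I−A) ≈
  [   2.16993     0.96732     1.22004]
  [   0.62745     1.72549     0.91503]
  [   0.10458     0.28758     1.26362]
The output multiplier for sector j is the column-j sum of the Leontief inverse (I − A)⁻¹ = adj(I−A) / det(I−A).
Column 3 of adj(I−A): (0.3500, 0.2625, 0.3625); det(I−A) = 0.286875.
m_3 = (0.3500 + 0.2625 + 0.3625) / 0.286875 = 0.975 / 0.286875 ≈ 3.3987.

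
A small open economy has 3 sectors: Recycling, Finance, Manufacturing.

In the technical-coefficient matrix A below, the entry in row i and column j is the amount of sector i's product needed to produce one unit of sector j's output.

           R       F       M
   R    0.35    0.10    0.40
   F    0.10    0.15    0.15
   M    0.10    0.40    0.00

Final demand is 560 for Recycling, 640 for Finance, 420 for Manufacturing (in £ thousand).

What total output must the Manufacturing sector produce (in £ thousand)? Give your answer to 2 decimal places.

I − A =
  [   0.65    -0.10    -0.40]
  [  -0.10     0.85    -0.15]
  [  -0.10    -0.40     1.00]
Cofactors of I−A, C_ij = (−1)^(i+j)·(minor ij) (rows/columns in the sector order above):
  C_11 = (0.85)(1.00) − (-0.15)(-0.40) = 0.7900
  C_12 = −[(-0.10)(1.00) − (-0.15)(-0.10)] = 0.1150
  C_13 = (-0.10)(-0.40) − (0.85)(-0.10) = 0.1250
  C_21 = −[(-0.10)(1.00) − (-0.40)(-0.40)] = 0.2600
  C_22 = (0.65)(1.00) − (-0.40)(-0.10) = 0.6100
  C_23 = −[(0.65)(-0.40) − (-0.10)(-0.10)] = 0.2700
  C_31 = (-0.10)(-0.15) − (-0.40)(0.85) = 0.3550
  C_32 = −[(0.65)(-0.15) − (-0.40)(-0.10)] = 0.1375
  C_33 = (0.65)(0.85) − (-0.10)(-0.10) = 0.5425
det(I−A) = Σ_j (I−A)_1j·C_1j = (0.65)(0.7900) + (-0.10)(0.1150) + (-0.40)(0.1250) = 0.4520
adj(I−A) = Cᵀ =
  [ 0.7900   0.2600   0.3550]
  [ 0.1150   0.6100   0.1375]
  [ 0.1250   0.2700   0.5425]
(I − A)⁻¹ = adj(I−A) / det(I−A) ≈
  [   1.7478     0.5752     0.7854]
  [   0.2544     1.3496     0.3042]
  [   0.2765     0.5973     1.2002]
x = (I − A)⁻¹ d = adj(I−A)·d / det(I−A), with det(I−A) = 0.4520:
  x_R = (0.7900·560 + 0.2600·640 + 0.3550·420) / 0.4520 = 757.90 / 0.4520 ≈ 1676.77
  x_F = (0.1150·560 + 0.6100·640 + 0.1375·420) / 0.4520 = 512.55 / 0.4520 ≈ 1133.96
  x_M = (0.1250·560 + 0.2700·640 + 0.5425·420) / 0.4520 = 470.65 / 0.4520 ≈ 1041.26

x_M = 1041.26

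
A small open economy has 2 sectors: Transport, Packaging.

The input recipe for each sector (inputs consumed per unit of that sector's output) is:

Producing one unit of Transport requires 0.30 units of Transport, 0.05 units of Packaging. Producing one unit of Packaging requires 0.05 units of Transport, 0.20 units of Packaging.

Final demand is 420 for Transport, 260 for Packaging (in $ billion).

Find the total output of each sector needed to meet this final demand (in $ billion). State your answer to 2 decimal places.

x_1 = 626.01, x_2 = 364.13

I − A =
  [   0.70    -0.05]
  [  -0.05     0.80]
det(I−A) = (0.70)(0.80) − (-0.05)(-0.05) = 0.5575
adj(I−A) = [[0.80, 0.05], [0.05, 0.70]]
(I − A)⁻¹ = adj(I−A) / det(I−A) ≈
  [   1.4350     0.0897]
  [   0.0897     1.2556]
x = (I − A)⁻¹ d = adj(I−A)·d / det(I−A), with det(I−A) = 0.5575:
  x_1 = (0.80·420 + 0.05·260) / 0.5575 = 349.00 / 0.5575 ≈ 626.01
  x_2 = (0.05·420 + 0.70·260) / 0.5575 = 203.00 / 0.5575 ≈ 364.13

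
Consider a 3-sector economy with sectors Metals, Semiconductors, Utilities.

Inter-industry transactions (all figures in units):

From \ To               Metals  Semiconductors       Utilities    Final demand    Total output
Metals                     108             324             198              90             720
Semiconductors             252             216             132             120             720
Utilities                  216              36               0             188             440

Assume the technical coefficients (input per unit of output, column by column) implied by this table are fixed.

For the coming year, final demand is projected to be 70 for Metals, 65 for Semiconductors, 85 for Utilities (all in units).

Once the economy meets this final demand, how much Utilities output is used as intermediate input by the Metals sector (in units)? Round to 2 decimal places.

z_UM = 124.43

Technical coefficients a_ij = z_ij / X_j:
  a_MM = 108/720 = 0.15, a_SM = 252/720 = 0.35, a_UM = 216/720 = 0.30
  a_MS = 324/720 = 0.45, a_SS = 216/720 = 0.30, a_US = 36/720 = 0.05
  a_MU = 198/440 = 0.45, a_SU = 132/440 = 0.30, a_UU = 0/440 = 0.00
I − A =
  [   0.85    -0.45    -0.45]
  [  -0.35     0.70    -0.30]
  [  -0.30    -0.05     1.00]
Cofactors of I−A, C_ij = (−1)^(i+j)·(minor ij) (rows/columns in the sector order above):
  C_11 = (0.70)(1.00) − (-0.30)(-0.05) = 0.6850
  C_12 = −[(-0.35)(1.00) − (-0.30)(-0.30)] = 0.4400
  C_13 = (-0.35)(-0.05) − (0.70)(-0.30) = 0.2275
  C_21 = −[(-0.45)(1.00) − (-0.45)(-0.05)] = 0.4725
  C_22 = (0.85)(1.00) − (-0.45)(-0.30) = 0.7150
  C_23 = −[(0.85)(-0.05) − (-0.45)(-0.30)] = 0.1775
  C_31 = (-0.45)(-0.30) − (-0.45)(0.70) = 0.4500
  C_32 = −[(0.85)(-0.30) − (-0.45)(-0.35)] = 0.4125
  C_33 = (0.85)(0.70) − (-0.45)(-0.35) = 0.4375
det(I−A) = Σ_j (I−A)_1j·C_1j = (0.85)(0.6850) + (-0.45)(0.4400) + (-0.45)(0.2275) = 0.281875
adj(I−A) = Cᵀ =
  [ 0.6850   0.4725   0.4500]
  [ 0.4400   0.7150   0.4125]
  [ 0.2275   0.1775   0.4375]
(I − A)⁻¹ = adj(I−A) / det(I−A) ≈
  [   2.4302     1.6763     1.5965]
  [   1.5610     2.5366     1.4634]
  [   0.8071     0.6297     1.5521]
First solve x = (I − A)⁻¹ d = adj(I−A)·d / det(I−A); in particular x_M = (0.6850·70 + 0.4725·65 + 0.4500·85) / 0.281875 = 116.9125 / 0.281875 ≈ 414.7672.
Intermediate flow from U to M: z_UM = a_UM · x_M = 0.30 × 116.9125 / 0.281875 = 35.07375 / 0.281875 ≈ 124.43.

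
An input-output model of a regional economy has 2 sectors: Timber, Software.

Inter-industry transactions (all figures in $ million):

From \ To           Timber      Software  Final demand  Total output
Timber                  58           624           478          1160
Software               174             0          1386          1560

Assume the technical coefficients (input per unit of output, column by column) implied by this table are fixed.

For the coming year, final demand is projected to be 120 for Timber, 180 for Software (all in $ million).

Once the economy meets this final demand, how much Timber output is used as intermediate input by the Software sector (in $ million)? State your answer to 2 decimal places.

z_TS = 84.94

Technical coefficients a_ij = z_ij / X_j:
  a_TT = 58/1160 = 0.05, a_ST = 174/1160 = 0.15
  a_TS = 624/1560 = 0.40, a_SS = 0/1560 = 0.00
I − A =
  [   0.95    -0.40]
  [  -0.15     1.00]
det(I−A) = (0.95)(1.00) − (-0.40)(-0.15) = 0.8900
adj(I−A) = [[1.00, 0.40], [0.15, 0.95]]
(I − A)⁻¹ = adj(I−A) / det(I−A) ≈
  [   1.1236     0.4494]
  [   0.1685     1.0674]
First solve x = (I − A)⁻¹ d = adj(I−A)·d / det(I−A); in particular x_S = (0.15·120 + 0.95·180) / 0.8900 = 189.00 / 0.8900 ≈ 212.3596.
Intermediate flow from T to S: z_TS = a_TS · x_S = 0.40 × 189.00 / 0.8900 = 75.60 / 0.8900 ≈ 84.94.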